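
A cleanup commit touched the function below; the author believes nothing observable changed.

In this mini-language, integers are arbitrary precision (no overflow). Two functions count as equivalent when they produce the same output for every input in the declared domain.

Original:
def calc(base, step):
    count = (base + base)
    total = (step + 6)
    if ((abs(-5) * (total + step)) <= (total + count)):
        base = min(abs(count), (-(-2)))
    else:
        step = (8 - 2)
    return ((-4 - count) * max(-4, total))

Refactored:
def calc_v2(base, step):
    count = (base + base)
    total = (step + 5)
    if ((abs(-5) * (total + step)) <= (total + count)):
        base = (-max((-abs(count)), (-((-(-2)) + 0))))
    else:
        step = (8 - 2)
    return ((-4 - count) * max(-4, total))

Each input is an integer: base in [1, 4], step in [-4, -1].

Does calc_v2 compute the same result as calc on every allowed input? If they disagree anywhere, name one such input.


Evaluate both at base=1, step=-4.
calc: count := 2 | total := 2 | ((abs(-5) * (total + step)) <= (total + count)): true | base := 2 | result -12
calc_v2: count := 2 | total := 1 | ((abs(-5) * (total + step)) <= (total + count)): true | base := 2 | result -6
-12 vs -6 — the two versions disagree here.
verdict: not equivalent; witness: base=1, step=-4


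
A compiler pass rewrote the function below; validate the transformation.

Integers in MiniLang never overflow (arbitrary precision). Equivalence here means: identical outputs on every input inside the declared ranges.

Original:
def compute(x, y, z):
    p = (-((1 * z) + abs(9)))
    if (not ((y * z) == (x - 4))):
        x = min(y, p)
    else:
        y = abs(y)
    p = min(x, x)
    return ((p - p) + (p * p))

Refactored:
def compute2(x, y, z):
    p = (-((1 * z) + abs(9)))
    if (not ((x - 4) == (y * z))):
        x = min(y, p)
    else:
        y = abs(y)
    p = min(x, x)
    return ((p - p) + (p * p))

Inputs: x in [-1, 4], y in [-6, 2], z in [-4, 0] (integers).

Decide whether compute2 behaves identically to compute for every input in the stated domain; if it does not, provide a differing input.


This is a faithful refactor — same computation, different form, but the computed results match everywhere.
Tracing x=0, y=2, z=0: compute: p=-9, then (not ((y * z) == (x - 4))) is true, then x=-9, then p=-9, then returns 81 | compute2: p=-9, then (not ((x - 4) == (y * z))) is true, then x=-9, then p=-9, then returns 81 — matching result 81.
Sweeping the whole domain (270 inputs) finds no disagreement.
verdict: equivalent


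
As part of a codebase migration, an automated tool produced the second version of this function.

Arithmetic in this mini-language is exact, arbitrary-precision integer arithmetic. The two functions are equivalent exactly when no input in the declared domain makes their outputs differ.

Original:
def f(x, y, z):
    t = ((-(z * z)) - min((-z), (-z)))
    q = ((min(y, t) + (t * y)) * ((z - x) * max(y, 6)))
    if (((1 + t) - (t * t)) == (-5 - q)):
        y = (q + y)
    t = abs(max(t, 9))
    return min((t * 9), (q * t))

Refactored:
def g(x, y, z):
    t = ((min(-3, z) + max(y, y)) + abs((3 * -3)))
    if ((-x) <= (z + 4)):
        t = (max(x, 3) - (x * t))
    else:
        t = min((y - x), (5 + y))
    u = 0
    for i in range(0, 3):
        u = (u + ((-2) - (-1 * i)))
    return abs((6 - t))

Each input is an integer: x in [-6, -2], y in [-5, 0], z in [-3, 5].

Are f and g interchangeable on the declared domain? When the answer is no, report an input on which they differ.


Run the pair on x=-6, y=-5, z=-3.
f: t=-12, then q=864, then (((1 + t) - (t * t)) == (-5 - q)) is false, then t=9, then returns 81
g: t=1, then ((-x) <= (z + 4)) is false, then t=0, then u=0, then (i=0), then u=-2, then (i=1), then u=-3, then (i=2), then u=-3, then returns 6
81 and 6 differ, so these are not the same function on this domain.
verdict: not equivalent; witness: x=-6, y=-5, z=-3


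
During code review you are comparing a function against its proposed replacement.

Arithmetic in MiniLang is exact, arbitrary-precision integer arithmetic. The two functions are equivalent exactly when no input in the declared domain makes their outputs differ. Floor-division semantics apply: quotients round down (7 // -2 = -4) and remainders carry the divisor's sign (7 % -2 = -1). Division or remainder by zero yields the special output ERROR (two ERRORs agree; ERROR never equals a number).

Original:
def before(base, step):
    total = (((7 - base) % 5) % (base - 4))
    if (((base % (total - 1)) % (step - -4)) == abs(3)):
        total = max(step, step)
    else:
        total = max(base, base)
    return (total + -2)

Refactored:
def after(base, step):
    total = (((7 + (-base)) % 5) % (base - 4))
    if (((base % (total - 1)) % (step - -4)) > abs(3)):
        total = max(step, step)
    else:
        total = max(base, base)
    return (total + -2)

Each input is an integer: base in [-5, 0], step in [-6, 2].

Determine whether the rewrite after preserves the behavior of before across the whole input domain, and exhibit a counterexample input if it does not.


Take base=-5, step=0.
before: total becomes -7; next (((base % (total - 1)) % (step - -4)) == abs(3)) evaluates to true; next total becomes 0; next final value -2
after: total becomes -7; next (((base % (total - 1)) % (step - -4)) > abs(3)) evaluates to false; next total becomes -5; next final value -7
-2 != -7, so the rewrite changes behavior.
verdict: not equivalent; witness: base=-5, step=0


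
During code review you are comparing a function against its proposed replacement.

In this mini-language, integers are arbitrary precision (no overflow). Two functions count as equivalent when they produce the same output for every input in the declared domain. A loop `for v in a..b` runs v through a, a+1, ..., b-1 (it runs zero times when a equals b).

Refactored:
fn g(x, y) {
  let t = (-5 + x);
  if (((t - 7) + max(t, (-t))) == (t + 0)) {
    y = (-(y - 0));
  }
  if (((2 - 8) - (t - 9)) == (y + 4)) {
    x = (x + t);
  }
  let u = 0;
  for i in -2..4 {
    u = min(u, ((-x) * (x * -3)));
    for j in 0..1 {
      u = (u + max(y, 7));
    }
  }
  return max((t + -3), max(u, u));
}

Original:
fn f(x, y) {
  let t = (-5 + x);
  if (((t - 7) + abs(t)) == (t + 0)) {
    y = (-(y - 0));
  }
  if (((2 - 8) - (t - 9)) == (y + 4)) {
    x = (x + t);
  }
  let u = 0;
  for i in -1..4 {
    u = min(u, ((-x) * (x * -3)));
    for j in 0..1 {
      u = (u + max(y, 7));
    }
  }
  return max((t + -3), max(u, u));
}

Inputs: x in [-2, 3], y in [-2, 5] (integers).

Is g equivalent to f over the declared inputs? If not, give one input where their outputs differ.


Evaluate both at x=-1, y=5.
f: t becomes -6; next (((t - 7) + abs(t)) == (t + 0)) evaluates to false; next (((2 - 8) - (t - 9)) == (y + 4)) evaluates to true; next x becomes -7; next u becomes 0; next at i=-1:; next u becomes 0; next at j=0:; next u becomes 7; next at i=0:; next u becomes 7; next at j=0:; next u becomes 14; next at i=1:; next u becomes 14; next at j=0:; next u becomes 21; next at i=2:; next u becomes 21; next at j=0:; next u becomes 28; next at i=3:; next u becomes 28; next at j=0:; next u becomes 35; next final value 35
g: t becomes -6; next (((t - 7) + max(t, (-t))) == (t + 0)) evaluates to false; next (((2 - 8) - (t - 9)) == (y + 4)) evaluates to true; next x becomes -7; next u becomes 0; next at i=-2:; next u becomes 0; next at j=0:; next u becomes 7; next at i=-1:; next u becomes 7; next at j=0:; next u becomes 14; next at i=0:; next u becomes 14; next at j=0:; next u becomes 21; next at i=1:; next u becomes 21; next at j=0:; next u becomes 28; next at i=2:; next u becomes 28; next at j=0:; next u becomes 35; next at i=3:; next u becomes 35; next at j=0:; next u becomes 42; next final value 42
35 vs 42 — the two versions disagree here.
verdict: not equivalent; witness: x=-1, y=5


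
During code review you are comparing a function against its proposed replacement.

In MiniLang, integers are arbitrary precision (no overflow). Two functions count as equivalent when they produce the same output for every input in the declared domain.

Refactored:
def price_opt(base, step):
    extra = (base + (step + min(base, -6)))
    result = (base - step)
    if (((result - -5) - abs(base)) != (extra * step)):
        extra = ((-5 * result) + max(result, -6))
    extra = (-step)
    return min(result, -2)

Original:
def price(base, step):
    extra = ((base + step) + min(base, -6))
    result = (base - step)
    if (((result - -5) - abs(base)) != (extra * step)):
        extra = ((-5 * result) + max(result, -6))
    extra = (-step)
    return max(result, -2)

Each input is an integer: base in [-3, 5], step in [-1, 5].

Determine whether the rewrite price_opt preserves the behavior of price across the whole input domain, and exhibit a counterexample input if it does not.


Evaluate both at base=-3, step=0.
price: extra := -9 | result := -3 | (((result - -5) - abs(base)) != (extra * step)): true | extra := 12 | extra := 0 | result -2
price_opt: extra := -9 | result := -3 | (((result - -5) - abs(base)) != (extra * step)): true | extra := 12 | extra := 0 | result -3
-2 vs -3 — the two versions disagree here.
verdict: not equivalent; witness: base=-3, step=0


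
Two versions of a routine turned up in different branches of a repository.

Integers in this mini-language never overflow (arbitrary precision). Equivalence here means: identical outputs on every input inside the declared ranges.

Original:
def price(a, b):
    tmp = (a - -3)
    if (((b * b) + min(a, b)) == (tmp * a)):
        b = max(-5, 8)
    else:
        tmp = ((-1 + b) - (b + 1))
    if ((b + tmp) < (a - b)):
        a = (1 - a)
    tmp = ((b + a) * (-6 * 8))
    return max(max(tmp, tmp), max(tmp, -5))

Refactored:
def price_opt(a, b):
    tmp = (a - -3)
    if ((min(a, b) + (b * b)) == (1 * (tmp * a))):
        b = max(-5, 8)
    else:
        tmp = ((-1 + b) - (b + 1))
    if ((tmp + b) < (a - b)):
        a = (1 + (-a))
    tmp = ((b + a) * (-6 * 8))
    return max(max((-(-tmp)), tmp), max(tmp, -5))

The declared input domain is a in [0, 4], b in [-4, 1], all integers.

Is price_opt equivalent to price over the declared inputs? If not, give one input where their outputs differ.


Behavior is preserved: although constant usage differs; arithmetic usage differs, the outputs never diverge.
Tracing a=1, b=0: price: tmp=4, then (((b * b) + min(a, b)) == (tmp * a)) is false, then tmp=-2, then ((b + tmp) < (a - b)) is true, then a=0, then tmp=0, then returns 0 | price_opt: tmp=4, then ((min(a, b) + (b * b)) == (1 * (tmp * a))) is false, then tmp=-2, then ((tmp + b) < (a - b)) is true, then a=0, then tmp=0, then returns 0 — matching result 0.
Sweeping the whole domain (30 inputs) finds no disagreement.
verdict: equivalent


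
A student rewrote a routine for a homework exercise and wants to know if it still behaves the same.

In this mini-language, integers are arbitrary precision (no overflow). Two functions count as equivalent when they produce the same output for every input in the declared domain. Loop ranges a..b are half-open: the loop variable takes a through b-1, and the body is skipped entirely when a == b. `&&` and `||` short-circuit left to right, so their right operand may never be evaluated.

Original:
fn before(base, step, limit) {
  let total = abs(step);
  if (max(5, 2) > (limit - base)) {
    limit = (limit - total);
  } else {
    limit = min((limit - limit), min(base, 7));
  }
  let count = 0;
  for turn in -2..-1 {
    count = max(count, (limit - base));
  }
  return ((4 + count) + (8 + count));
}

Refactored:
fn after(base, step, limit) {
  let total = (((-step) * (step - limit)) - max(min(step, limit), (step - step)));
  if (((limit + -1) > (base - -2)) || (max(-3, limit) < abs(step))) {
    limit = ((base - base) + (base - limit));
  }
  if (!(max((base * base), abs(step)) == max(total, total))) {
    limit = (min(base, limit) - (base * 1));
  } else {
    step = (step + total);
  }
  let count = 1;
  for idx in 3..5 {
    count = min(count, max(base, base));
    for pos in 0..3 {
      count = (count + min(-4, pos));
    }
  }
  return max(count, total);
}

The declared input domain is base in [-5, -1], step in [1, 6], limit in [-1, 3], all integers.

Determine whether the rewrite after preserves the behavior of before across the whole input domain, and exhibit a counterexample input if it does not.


These are not equivalent — on base=-5, step=1, limit=-1 the outputs split (18 vs -2).
before: total=1, then (max(5, 2) > (limit - base)) is true, then limit=-2, then count=0, then (turn=-2), then count=3, then returns 18
after: total=-2, then (((limit + -1) > (base - -2)) || (max(-3, limit) < abs(step))) is true, then limit=-4, then (!(max((base * base), abs(step)) == max(total, total))) is true, then limit=0, then count=1, then (idx=3), then count=-5, then (pos=0), then count=-9, then (pos=1), then count=-13, then (pos=2), then count=-17, then (idx=4), then count=-17, then (pos=0), then count=-21, then (pos=1), then count=-25, then (pos=2), then count=-29, then returns -2
verdict: not equivalent; witness: base=-5, step=1, limit=-1


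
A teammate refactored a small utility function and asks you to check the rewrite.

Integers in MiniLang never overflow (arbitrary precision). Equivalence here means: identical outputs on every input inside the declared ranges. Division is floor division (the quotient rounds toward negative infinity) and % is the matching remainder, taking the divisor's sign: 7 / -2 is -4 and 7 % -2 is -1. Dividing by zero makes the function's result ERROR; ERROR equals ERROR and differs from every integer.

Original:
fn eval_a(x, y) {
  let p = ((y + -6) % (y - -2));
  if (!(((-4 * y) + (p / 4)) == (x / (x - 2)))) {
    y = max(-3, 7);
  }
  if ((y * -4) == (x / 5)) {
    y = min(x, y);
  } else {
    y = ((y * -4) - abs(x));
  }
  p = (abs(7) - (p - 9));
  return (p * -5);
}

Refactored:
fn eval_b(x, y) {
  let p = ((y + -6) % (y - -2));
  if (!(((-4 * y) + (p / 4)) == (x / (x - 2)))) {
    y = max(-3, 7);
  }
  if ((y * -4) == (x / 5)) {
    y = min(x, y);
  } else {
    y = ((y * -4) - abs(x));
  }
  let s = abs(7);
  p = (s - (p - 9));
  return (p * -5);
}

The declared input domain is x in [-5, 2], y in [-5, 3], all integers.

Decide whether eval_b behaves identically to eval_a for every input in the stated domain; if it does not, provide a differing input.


Equivalent — the differences include local variable names differ; also statement counts differ, yet no declared input distinguishes the two.
As a probe, take x=0, y=-2: eval_a runs hits division by zero so the output is ERROR; eval_b runs hits division by zero so the output is ERROR; both end at ERROR.
Sweeping the whole domain (72 inputs) finds no disagreement.
verdict: equivalent


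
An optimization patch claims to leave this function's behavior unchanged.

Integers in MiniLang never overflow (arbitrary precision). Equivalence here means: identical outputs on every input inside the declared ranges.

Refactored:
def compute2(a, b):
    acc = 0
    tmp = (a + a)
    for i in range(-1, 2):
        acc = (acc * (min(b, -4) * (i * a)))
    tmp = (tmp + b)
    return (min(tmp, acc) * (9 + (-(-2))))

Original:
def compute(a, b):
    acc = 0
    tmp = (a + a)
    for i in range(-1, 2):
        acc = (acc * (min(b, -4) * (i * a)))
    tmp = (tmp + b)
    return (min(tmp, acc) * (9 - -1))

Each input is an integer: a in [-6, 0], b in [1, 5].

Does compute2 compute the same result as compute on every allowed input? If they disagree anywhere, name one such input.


Take a=-6, b=1.
compute: acc := 0 | tmp := -12 | iter i=-1: | acc := 0 | iter i=0: | acc := 0 | iter i=1: | acc := 0 | tmp := -11 | result -110
compute2: acc := 0 | tmp := -12 | iter i=-1: | acc := 0 | iter i=0: | acc := 0 | iter i=1: | acc := 0 | tmp := -11 | result -121
-110 and -121 differ, so these are not the same function on this domain.
verdict: not equivalent; witness: a=-6, b=1


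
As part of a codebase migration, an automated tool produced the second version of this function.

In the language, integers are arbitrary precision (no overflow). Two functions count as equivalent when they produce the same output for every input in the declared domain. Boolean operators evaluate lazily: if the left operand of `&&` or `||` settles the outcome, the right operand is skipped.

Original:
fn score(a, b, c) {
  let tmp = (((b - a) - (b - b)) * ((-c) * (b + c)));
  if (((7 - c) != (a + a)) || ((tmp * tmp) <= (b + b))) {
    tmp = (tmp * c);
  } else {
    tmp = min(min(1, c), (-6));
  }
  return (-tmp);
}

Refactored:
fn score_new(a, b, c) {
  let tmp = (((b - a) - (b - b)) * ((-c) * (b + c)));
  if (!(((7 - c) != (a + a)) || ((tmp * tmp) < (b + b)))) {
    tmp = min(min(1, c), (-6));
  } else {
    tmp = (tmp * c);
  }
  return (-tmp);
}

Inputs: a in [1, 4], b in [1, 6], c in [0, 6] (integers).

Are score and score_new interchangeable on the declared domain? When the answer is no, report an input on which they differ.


Equivalent. The edit looks behavioral (`((tmp * tmp) <= (b + b))` became `((tmp * tmp) < (b + b))`), but over these ranges it never changes the outcome.
Across all 168 domain points the two functions coincide.
One worked example (a=1, b=3, c=4) — score: tmp = -56; (((7 - c) != (a + a)) || ((tmp * tmp) <= (b + b))) -> true; tmp = -224; return 224; score_new: tmp = -56; (!(((7 - c) != (a + a)) || ((tmp * tmp) < (b + b)))) -> false; tmp = -224; return 224; agreement on 224.
verdict: equivalent


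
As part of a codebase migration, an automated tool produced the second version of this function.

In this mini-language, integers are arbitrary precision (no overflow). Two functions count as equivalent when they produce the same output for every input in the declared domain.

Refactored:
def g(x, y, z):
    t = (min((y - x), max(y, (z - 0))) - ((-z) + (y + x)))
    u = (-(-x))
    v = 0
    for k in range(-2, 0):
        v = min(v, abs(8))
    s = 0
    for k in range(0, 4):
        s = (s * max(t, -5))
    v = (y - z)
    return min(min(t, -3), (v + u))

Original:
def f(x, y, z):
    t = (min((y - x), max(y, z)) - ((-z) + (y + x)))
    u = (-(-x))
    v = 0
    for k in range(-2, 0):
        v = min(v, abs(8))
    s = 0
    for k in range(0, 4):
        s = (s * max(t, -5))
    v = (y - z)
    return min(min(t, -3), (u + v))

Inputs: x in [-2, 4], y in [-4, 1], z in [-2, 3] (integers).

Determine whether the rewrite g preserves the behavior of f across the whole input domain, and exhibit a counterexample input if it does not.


Comparing the listings, the differences include: constant usage differs; and arithmetic usage differs.
Tracing x=4, y=-2, z=1: f: t becomes -7; next u becomes 4; next v becomes 0; next at k=-2:; next v becomes 0; next at k=-1:; next v becomes 0; next s becomes 0; next at k=0:; next s becomes 0; next at k=1:; next s becomes 0; next at k=2:; next s becomes 0; next at k=3:; next s becomes 0; next v becomes -3; next final value -7 | g: t becomes -7; next u becomes 4; next v becomes 0; next at k=-2:; next v becomes 0; next at k=-1:; next v becomes 0; next s becomes 0; next at k=0:; next s becomes 0; next at k=1:; next s becomes 0; next at k=2:; next s becomes 0; next at k=3:; next s becomes 0; next v becomes -3; next final value -7 — matching result -7.
Across all 252 domain points the two functions coincide.
verdict: equivalent


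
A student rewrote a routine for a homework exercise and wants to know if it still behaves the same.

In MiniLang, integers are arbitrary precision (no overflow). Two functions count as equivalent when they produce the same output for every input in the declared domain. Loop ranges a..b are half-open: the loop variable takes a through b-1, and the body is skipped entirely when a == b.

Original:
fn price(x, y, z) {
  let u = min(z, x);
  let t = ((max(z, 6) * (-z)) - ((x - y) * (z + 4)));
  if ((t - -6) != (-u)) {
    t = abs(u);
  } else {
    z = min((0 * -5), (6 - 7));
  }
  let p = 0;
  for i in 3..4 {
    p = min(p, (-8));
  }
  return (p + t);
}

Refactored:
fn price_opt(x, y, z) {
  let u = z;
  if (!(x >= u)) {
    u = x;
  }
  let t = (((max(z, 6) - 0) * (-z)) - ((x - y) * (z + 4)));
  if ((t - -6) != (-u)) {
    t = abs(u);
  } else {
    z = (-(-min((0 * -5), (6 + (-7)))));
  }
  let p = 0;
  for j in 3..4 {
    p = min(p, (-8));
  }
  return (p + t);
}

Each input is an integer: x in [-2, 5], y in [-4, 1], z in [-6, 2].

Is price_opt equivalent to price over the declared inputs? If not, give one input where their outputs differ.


Equivalent — the differences include statement counts differ; and branching structure differs; and arithmetic usage differs; and boolean connective usage differs; and comparison usage differs; and local variable names differ; and min/max/abs usage differs; and constant usage differs, yet no declared input distinguishes the two.
One worked example (x=2, y=0, z=-1) — price: u=-1, then t=0, then ((t - -6) != (-u)) is true, then t=1, then p=0, then (i=3), then p=-8, then returns -7; price_opt: u=-1, then (!(x >= u)) is false, then t=0, then ((t - -6) != (-u)) is true, then t=1, then p=0, then (j=3), then p=-8, then returns -7; agreement on -7.
Every one of the 432 inputs gives matching results.
verdict: equivalent


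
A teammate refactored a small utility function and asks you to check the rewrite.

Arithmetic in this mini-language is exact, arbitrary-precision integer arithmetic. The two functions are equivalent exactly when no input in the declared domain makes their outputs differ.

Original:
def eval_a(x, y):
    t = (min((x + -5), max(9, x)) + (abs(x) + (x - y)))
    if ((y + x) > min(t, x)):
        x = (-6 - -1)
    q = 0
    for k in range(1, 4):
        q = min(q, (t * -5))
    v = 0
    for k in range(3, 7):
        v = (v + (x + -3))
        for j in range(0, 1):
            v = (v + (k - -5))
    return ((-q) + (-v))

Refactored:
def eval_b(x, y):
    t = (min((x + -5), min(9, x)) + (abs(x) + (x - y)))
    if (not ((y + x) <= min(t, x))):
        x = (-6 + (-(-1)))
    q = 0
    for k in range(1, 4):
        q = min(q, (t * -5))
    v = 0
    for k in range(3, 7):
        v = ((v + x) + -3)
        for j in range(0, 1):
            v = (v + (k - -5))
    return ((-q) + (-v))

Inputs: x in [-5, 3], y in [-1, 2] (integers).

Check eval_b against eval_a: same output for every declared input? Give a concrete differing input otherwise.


Equivalent. Although `max(9, x)` became `min(9, x)`, no input in the stated domain can expose it.
Every one of the 36 inputs gives matching results.
As a probe, take x=-1, y=0: eval_a runs t becomes -6; next ((y + x) > min(t, x)) evaluates to true; next x becomes -5; next q becomes 0; next at k=1:; next q becomes 0; next at k=2:; next q becomes 0; next at k=3:; next q becomes 0; next v becomes 0; next at k=3:; next v becomes -8; next at j=0:; next v becomes 0; next at k=4:; next v becomes -8; next at j=0:; next v becomes 1; next at k=5:; next v becomes -7; next at j=0:; next v becomes 3; next at k=6:; next v becomes -5; next at j=0:; next v becomes 6; next final value -6; eval_b runs t becomes -6; next (not ((y + x) <= min(t, x))) evaluates to true; next x becomes -5; next q becomes 0; next at k=1:; next q becomes 0; next at k=2:; next q becomes 0; next at k=3:; next q becomes 0; next v becomes 0; next at k=3:; next v becomes -8; next at j=0:; next v becomes 0; next at k=4:; next v becomes -8; next at j=0:; next v becomes 1; next at k=5:; next v becomes -7; next at j=0:; next v becomes 3; next at k=6:; next v becomes -5; next at j=0:; next v becomes 6; next final value -6; both end at -6.
verdict: equivalent


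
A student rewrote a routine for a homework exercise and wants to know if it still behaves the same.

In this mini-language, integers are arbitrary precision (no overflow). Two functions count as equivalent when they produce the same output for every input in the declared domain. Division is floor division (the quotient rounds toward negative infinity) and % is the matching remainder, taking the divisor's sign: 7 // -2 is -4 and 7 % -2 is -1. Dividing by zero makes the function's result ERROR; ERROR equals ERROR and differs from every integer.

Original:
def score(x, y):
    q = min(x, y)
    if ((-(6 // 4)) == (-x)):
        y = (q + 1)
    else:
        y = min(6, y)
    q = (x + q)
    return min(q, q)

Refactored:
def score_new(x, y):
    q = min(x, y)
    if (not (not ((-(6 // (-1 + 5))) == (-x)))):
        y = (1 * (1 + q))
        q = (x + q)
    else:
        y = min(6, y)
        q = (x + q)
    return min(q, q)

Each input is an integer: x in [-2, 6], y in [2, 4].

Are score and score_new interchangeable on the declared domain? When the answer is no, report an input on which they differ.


Although constant usage differs, plus boolean connective usage differs, plus statement counts differ, plus arithmetic usage differs, 27/27 inputs agree.
verdict: equivalent


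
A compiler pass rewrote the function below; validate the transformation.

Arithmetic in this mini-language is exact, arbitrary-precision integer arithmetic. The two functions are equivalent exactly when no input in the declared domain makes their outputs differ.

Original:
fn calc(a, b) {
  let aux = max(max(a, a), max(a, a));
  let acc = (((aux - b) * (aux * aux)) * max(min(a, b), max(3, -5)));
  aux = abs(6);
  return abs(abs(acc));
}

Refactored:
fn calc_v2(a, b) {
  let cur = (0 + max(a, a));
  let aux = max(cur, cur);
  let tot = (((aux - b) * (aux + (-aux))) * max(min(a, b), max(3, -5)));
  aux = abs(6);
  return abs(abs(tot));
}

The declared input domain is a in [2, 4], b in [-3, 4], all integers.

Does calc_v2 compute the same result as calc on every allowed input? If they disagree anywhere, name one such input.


These are not equivalent — on a=2, b=-3 the outputs split (60 vs 0).
calc: aux becomes 2; next acc becomes 60; next aux becomes 6; next final value 60
calc_v2: cur becomes 2; next aux becomes 2; next tot becomes 0; next aux becomes 6; next final value 0
verdict: not equivalent; witness: a=2, b=-3


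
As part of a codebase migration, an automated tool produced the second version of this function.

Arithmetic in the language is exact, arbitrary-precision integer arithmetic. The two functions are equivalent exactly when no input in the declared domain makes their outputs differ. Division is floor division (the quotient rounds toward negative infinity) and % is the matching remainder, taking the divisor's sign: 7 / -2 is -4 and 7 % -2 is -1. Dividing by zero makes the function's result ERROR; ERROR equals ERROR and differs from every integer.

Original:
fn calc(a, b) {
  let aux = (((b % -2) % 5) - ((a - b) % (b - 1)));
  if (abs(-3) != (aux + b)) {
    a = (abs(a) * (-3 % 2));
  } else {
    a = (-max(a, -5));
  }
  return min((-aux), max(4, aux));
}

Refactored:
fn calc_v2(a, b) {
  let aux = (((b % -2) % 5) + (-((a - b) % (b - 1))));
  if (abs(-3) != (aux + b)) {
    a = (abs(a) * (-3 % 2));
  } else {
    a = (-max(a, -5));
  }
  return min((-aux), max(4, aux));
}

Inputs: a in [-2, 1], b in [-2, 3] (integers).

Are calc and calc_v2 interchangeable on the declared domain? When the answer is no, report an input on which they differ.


The two versions differ — the changes include arithmetic usage differs.
Tracing a=-1, b=-1: calc: aux = 4; (abs(-3) != (aux + b)) -> false; a = 1; return -4 | calc_v2: aux = 4; (abs(-3) != (aux + b)) -> false; a = 1; return -4 — matching result -4.
Across all 24 domain points the two functions coincide.
verdict: equivalent


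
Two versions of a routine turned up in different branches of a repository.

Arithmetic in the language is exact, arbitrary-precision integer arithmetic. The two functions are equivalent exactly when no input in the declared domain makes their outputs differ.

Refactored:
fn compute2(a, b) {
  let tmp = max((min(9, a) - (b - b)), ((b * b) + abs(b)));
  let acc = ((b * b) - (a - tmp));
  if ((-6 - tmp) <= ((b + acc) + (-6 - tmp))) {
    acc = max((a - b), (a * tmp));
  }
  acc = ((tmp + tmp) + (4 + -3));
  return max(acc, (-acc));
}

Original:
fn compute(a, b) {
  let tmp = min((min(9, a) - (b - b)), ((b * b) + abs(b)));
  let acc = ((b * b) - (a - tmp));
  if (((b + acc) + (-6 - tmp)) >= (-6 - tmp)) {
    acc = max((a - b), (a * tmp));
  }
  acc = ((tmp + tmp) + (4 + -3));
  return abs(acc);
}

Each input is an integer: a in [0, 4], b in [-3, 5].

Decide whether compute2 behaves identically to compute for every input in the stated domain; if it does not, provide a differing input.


Consider the input a=0, b=-3.
compute: tmp := 0 | acc := 9 | (((b + acc) + (-6 - tmp)) >= (-6 - tmp)): true | acc := 3 | acc := 1 | result 1
compute2: tmp := 12 | acc := 21 | ((-6 - tmp) <= ((b + acc) + (-6 - tmp))): true | acc := 3 | acc := 25 | result 25
1 and 25 differ, so these are not the same function on this domain.
verdict: not equivalent; witness: a=0, b=-3


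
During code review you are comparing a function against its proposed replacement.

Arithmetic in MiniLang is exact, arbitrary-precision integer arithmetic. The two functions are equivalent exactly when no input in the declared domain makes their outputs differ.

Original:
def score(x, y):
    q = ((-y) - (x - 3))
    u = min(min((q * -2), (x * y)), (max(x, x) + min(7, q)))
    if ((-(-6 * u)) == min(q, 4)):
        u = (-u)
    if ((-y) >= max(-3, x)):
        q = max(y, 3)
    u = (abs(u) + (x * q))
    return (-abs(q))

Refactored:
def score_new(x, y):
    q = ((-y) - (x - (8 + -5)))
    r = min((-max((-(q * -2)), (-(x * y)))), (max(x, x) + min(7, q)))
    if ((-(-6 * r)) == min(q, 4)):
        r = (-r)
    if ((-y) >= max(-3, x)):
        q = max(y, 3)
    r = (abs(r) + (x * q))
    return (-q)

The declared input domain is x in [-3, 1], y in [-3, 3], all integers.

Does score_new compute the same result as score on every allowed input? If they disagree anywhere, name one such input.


x=1, y=3 yields -1 from score but 1 from score_new.
verdict: not equivalent; witness: x=1, y=3


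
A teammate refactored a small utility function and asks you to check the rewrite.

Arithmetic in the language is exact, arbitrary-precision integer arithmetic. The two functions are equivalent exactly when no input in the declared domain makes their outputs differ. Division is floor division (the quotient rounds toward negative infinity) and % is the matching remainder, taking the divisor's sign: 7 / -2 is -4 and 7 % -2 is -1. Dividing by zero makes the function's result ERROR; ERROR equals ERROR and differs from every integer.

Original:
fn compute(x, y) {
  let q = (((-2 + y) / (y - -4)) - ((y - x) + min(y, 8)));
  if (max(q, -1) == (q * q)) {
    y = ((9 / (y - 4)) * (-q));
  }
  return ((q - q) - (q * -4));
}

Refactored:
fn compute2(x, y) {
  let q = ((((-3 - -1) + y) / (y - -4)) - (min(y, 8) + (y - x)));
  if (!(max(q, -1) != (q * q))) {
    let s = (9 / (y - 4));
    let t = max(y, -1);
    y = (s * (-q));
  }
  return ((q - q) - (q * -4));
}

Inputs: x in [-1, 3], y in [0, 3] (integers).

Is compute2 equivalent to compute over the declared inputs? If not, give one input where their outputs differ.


Comparing the listings, the differences include: min/max/abs usage differs; also boolean connective usage differs; also arithmetic usage differs; also comparison usage differs; also statement counts differ; also constant usage differs; also local variable names differ.
As a probe, take x=-1, y=0: compute runs q becomes -2; next (max(q, -1) == (q * q)) evaluates to false; next final value -8; compute2 runs q becomes -2; next (!(max(q, -1) != (q * q))) evaluates to false; next final value -8; both end at -8.
Across all 20 domain points the two functions coincide.
verdict: equivalent


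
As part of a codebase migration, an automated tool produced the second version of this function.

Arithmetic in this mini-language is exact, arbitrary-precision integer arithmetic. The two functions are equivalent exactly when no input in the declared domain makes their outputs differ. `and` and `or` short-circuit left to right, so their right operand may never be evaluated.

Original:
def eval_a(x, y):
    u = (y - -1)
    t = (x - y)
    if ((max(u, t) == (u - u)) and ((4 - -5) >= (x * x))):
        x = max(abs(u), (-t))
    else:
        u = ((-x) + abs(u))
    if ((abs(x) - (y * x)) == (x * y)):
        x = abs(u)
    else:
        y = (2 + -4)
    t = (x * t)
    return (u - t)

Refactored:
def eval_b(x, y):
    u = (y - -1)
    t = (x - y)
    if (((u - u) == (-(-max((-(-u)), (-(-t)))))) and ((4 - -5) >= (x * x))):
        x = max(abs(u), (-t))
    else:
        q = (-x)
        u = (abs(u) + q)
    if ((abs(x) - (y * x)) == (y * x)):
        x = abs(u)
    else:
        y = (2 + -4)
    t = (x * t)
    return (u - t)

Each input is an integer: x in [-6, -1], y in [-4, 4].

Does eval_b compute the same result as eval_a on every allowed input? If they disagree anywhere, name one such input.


Equivalent — the differences include statement counts differ; also local variable names differ, yet no declared input distinguishes the two.
As a probe, take x=-6, y=1: eval_a runs u := 2 | t := -7 | ((max(u, t) == (u - u)) and ((4 - -5) >= (x * x))): false | u := 8 | ((abs(x) - (y * x)) == (x * y)): false | y := -2 | t := 42 | result -34; eval_b runs u := 2 | t := -7 | (((u - u) == (-(-max((-(-u)), (-(-t)))))) and ((4 - -5) >= (x * x))): false | q := 6 | u := 8 | ((abs(x) - (y * x)) == (y * x)): false | y := -2 | t := 42 | result -34; both end at -34.
Across all 54 domain points the two functions coincide.
verdict: equivalent


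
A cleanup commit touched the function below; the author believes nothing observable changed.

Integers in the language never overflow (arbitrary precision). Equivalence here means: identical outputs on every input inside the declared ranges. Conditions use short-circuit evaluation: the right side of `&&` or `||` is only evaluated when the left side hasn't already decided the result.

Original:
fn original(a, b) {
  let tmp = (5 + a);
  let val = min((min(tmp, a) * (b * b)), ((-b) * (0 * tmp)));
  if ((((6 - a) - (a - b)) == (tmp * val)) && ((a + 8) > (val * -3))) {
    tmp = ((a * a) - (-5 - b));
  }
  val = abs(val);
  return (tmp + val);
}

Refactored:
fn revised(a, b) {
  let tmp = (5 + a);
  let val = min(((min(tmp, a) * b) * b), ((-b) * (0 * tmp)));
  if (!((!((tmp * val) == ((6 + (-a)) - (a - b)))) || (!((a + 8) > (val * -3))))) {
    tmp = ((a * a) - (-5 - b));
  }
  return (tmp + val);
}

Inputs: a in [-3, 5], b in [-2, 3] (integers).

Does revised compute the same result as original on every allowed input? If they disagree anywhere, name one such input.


Try a=-3, b=-2.
original: tmp=2, then val=-12, then ((((6 - a) - (a - b)) == (tmp * val)) && ((a + 8) > (val * -3))) is false, then val=12, then returns 14
revised: tmp=2, then val=-12, then (!((!((tmp * val) == ((6 + (-a)) - (a - b)))) || (!((a + 8) > (val * -3))))) is false, then returns -10
14 and -10 differ, so these are not the same function on this domain.
verdict: not equivalent; witness: a=-3, b=-2


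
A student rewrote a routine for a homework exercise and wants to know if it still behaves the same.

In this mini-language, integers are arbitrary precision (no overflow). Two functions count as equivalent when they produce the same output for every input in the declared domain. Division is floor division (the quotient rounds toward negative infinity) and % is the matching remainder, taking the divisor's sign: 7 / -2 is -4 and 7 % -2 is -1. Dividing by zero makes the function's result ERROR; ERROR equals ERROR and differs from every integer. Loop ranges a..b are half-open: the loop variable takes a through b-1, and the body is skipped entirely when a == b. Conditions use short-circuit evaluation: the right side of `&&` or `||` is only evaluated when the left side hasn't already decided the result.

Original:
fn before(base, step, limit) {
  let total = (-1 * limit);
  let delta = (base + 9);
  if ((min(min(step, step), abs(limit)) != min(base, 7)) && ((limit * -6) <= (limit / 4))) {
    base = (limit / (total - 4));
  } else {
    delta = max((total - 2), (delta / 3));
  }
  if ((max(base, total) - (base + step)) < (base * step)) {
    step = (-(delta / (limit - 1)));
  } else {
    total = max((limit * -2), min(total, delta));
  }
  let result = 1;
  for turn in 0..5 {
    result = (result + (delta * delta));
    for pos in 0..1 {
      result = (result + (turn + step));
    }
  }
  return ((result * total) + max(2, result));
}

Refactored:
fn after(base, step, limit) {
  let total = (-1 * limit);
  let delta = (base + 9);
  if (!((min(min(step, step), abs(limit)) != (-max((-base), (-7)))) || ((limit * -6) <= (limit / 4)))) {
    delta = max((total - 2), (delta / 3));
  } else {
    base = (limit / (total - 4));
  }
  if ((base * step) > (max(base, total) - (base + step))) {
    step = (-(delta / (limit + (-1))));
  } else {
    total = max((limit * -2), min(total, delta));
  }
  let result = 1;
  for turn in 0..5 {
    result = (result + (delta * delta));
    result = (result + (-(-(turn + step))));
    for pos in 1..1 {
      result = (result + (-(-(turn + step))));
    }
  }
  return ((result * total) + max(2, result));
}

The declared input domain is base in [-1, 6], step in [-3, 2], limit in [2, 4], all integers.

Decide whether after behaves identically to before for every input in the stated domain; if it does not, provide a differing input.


These are not equivalent — on base=-1, step=-1, limit=2 the outputs split (-26 vs -326).
before: total := -2 | delta := 8 | ((min(min(step, step), abs(limit)) != min(base, 7)) && ((limit * -6) <= (limit / 4))): false | delta := 2 | ((max(base, total) - (base + step)) < (base * step)): false | total := -2 | result := 1 | iter turn=0: | result := 5 | iter pos=0: | result := 4 | iter turn=1: | result := 8 | iter pos=0: | result := 8 | iter turn=2: | result := 12 | iter pos=0: | result := 13 | iter turn=3: | result := 17 | iter pos=0: | result := 19 | iter turn=4: | result := 23 | iter pos=0: | result := 26 | result -26
after: total := -2 | delta := 8 | (!((min(min(step, step), abs(limit)) != (-max((-base), (-7)))) || ((limit * -6) <= (limit / 4)))): false | base := -1 | ((base * step) > (max(base, total) - (base + step))): false | total := -2 | result := 1 | iter turn=0: | result := 65 | result := 64 | loop over pos: empty range | iter turn=1: | result := 128 | result := 128 | loop over pos: empty range | iter turn=2: | result := 192 | result := 193 | loop over pos: empty range | iter turn=3: | result := 257 | result := 259 | loop over pos: empty range | iter turn=4: | result := 323 | result := 326 | loop over pos: empty range | result -326
verdict: not equivalent; witness: base=-1, step=-1, limit=2


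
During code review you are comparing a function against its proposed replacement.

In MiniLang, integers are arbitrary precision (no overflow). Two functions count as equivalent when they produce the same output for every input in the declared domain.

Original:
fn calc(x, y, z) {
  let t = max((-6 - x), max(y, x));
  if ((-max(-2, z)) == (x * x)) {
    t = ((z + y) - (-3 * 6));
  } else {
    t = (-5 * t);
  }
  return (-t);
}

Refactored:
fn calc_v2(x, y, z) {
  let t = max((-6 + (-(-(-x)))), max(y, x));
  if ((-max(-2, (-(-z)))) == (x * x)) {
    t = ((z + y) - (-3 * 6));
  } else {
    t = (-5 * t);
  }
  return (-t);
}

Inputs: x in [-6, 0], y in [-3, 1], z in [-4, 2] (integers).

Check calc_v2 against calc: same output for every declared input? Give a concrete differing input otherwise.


Comparing the listings, the differences include: arithmetic usage differs.
As a probe, take x=-2, y=-2, z=0: calc runs t becomes -2; next ((-max(-2, z)) == (x * x)) evaluates to false; next t becomes 10; next final value -10; calc_v2 runs t becomes -2; next ((-max(-2, (-(-z)))) == (x * x)) evaluates to false; next t becomes 10; next final value -10; both end at -10.
An exhaustive pass over the 245 declared inputs shows identical outputs.
verdict: equivalent


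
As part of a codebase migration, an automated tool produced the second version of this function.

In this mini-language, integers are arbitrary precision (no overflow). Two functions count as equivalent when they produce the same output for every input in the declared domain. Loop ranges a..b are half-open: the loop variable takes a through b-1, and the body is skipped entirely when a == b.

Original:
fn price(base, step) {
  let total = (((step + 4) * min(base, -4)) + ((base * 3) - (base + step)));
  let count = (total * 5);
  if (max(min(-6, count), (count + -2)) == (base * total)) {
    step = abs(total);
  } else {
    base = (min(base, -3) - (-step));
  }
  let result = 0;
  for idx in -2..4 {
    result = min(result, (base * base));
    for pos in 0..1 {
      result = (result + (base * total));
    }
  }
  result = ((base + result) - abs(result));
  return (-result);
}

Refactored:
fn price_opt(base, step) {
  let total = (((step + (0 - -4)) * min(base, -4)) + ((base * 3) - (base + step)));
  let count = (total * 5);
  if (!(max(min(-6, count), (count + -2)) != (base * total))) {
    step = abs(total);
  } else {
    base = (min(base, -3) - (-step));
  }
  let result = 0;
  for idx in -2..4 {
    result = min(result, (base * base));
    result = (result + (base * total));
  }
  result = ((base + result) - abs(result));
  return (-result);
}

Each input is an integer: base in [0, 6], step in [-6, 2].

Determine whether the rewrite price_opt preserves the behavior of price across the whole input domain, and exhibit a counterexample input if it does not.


Side by side, the visible changes include: statement counts differ; also boolean connective usage differs; also comparison usage differs; also arithmetic usage differs; also constant usage differs; also local variable names differ; also loop structure differs.
Spot check at base=4, step=0 — price: total := -8 | count := -40 | (max(min(-6, count), (count + -2)) == (base * total)): false | base := -3 | result := 0 | iter idx=-2: | result := 0 | iter pos=0: | result := 24 | iter idx=-1: | result := 9 | iter pos=0: | result := 33 | iter idx=0: | result := 9 | iter pos=0: | result := 33 | iter idx=1: | result := 9 | iter pos=0: | result := 33 | iter idx=2: | result := 9 | iter pos=0: | result := 33 | iter idx=3: | result := 9 | iter pos=0: | result := 33 | result := -3 | result 3. price_opt: total := -8 | count := -40 | (!(max(min(-6, count), (count + -2)) != (base * total))): false | base := -3 | result := 0 | iter idx=-2: | result := 0 | result := 24 | iter idx=-1: | result := 9 | result := 33 | iter idx=0: | result := 9 | result := 33 | iter idx=1: | result := 9 | result := 33 | iter idx=2: | result := 9 | result := 33 | iter idx=3: | result := 9 | result := 33 | result := -3 | result 3. Both give 3.
Every one of the 63 inputs gives matching results.
verdict: equivalent
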